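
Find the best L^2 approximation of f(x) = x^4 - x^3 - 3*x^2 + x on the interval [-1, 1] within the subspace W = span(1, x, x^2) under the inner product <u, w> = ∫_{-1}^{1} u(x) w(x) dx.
g(x) = -15*x^2/7 + 2*x/5 - 3/35

The best approximation g ∈ W is the orthogonal projection of f onto W. Writing g = a_0 + a_1 x + a_2 x^2, the coefficients solve the normal equations G · a = b where
  G_{ij} = <φ_i, φ_j> and b_i = <f, φ_i>, with φ_0 = 1, φ_1 = x, φ_2 = x^2.
G =
  [2, 0, 2/3]
  [0, 2/3, 0]
  [2/3, 0, 2/5],
b = (-8/5, 4/15, -32/35).
Solving gives a_0 = -3/35, a_1 = 2/5, a_2 = -15/7, so
  g(x) = -15*x^2/7 + 2*x/5 - 3/35.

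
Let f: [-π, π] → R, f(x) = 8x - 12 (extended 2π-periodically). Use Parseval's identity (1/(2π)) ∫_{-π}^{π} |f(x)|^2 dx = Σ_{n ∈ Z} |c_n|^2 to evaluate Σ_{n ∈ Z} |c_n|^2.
Σ |c_n|^2 = 64π^2/3 + 144

Expand and integrate term by term over [-π, π]:
  ∫ (8x)^2 dx = 64·(2π^3/3); ∫ 2·8·(-12)·x dx = 0 (odd integrand); ∫ (-12)^2 dx = 144·2π.
So (1/(2π)) ∫_{-π}^{π} (8x - 12)^2 dx = 64π^2/3 + 144 = 64π^2/3 + 144.
Parseval ⇒ Σ |c_n|^2 = 64π^2/3 + 144.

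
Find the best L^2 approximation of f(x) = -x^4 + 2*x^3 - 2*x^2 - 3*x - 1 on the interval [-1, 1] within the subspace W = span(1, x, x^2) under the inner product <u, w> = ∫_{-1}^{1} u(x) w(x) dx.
g(x) = -20*x^2/7 - 9*x/5 - 32/35

The best approximation g ∈ W is the orthogonal projection of f onto W. Writing g = a_0 + a_1 x + a_2 x^2, the coefficients solve the normal equations G · a = b where
  G_{ij} = <φ_i, φ_j> and b_i = <f, φ_i>, with φ_0 = 1, φ_1 = x, φ_2 = x^2.
G =
  [2, 0, 2/3]
  [0, 2/3, 0]
  [2/3, 0, 2/5],
b = (-56/15, -6/5, -184/105).
Solving gives a_0 = -32/35, a_1 = -9/5, a_2 = -20/7, so
  g(x) = -20*x^2/7 - 9*x/5 - 32/35.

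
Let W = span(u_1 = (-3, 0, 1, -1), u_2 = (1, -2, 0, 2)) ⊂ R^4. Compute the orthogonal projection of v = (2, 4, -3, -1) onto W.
proj_W(v) = (104/37, 128/37, -56/37, -72/37)

Set up U = [u_1 | ... | u_2] ∈ R^(4×2). The projector onto W = col(U) is P = U (U^T U)^(-1) U^T.
Compute U^T U =
  [11, -5]
  [-5, 9],
and U^T v = (-8, -8).
Solve U^T U · c = U^T v for the coefficients: c = (-56/37, -64/37). The projection is proj_W(v) = U c.
Check: (v - proj_W(v)) · u_1 = 0  (should be 0).
Check: (v - proj_W(v)) · u_2 = 0  (should be 0).
Result: proj_W(v) = (104/37, 128/37, -56/37, -72/37).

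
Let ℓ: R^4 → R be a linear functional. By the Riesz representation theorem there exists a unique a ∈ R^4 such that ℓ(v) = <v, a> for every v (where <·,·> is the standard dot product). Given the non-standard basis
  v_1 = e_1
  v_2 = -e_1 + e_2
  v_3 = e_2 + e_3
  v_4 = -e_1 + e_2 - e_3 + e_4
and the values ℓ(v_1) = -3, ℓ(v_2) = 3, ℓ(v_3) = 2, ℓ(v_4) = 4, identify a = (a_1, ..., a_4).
a = (-3, 0, 2, 3)

Write a = (a_1, ..., a_4) in the standard basis. For each basis vector v_i, ℓ(v_i) = <v_i, a> is a linear equation in the a_j's. Collect the n equations into a matrix system V a = ℓ, where row i of V is v_i (expressed in the standard basis). Since V is invertible (lower-triangular with 1s on the diagonal, up to permutation), solve by back-substitution:
  V =
[[1, 0, 0, 0],
 [-1, 1, 0, 0],
 [0, 1, 1, 0],
 [-1, 1, -1, 1]]
  V a = (-3, 3, 2, 4)
Solving gives a = (-3, 0, 2, 3).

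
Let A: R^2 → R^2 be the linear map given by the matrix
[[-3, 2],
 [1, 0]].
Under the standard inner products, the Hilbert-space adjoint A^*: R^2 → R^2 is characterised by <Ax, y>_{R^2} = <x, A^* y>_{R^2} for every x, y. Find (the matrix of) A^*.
A^* = A^T =
[[-3, 1],
 [2, 0]]

For real matrices with standard dot products, the defining identity <Ax, y> = <x, A^* y> gives (Ax)^T y = x^T (A^*) y, i.e. x^T A^T y = x^T (A^*) y. Since this holds for all x, y, we must have A^* = A^T. Therefore
A^* =
[[-3, 1],
 [2, 0]].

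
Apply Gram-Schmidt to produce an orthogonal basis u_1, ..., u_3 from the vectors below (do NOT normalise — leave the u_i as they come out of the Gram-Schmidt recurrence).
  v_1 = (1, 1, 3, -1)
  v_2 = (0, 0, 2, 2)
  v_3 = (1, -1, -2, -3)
Orthogonal basis:
  u_1 = (1, 1, 3, -1)
  u_2 = (-1/3, -1/3, 1, 7/3)
  u_3 = (4/5, -6/5, 1/10, -1/10)

Apply the Gram-Schmidt recurrence
  u_1 = v_1
  u_i = v_i − Σ_{j<i} ((v_i · u_j) / (u_j · u_j)) · u_j.

Step by step this gives:
  u_1 = (1, 1, 3, -1)
  u_2 = (-1/3, -1/3, 1, 7/3)
  u_3 = (4/5, -6/5, 1/10, -1/10)

Orthogonality check:
  u_2 · u_1 = 0 (should be 0)
  u_3 · u_1 = 0 (should be 0)
  u_3 · u_2 = 0 (should be 0)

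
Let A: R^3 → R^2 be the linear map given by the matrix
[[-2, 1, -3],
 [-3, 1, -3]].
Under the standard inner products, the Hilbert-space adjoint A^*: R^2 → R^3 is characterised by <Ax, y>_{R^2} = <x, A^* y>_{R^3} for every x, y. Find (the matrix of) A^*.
A^* = A^T =
[[-2, -3],
 [1, 1],
 [-3, -3]]

For real matrices with standard dot products, the defining identity <Ax, y> = <x, A^* y> gives (Ax)^T y = x^T (A^*) y, i.e. x^T A^T y = x^T (A^*) y. Since this holds for all x, y, we must have A^* = A^T. Therefore
A^* =
[[-2, -3],
 [1, 1],
 [-3, -3]].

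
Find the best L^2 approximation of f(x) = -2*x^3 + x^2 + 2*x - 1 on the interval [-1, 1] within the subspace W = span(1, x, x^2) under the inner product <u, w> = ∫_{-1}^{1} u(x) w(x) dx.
g(x) = x^2 + 4*x/5 - 1

The best approximation g ∈ W is the orthogonal projection of f onto W. Writing g = a_0 + a_1 x + a_2 x^2, the coefficients solve the normal equations G · a = b where
  G_{ij} = <φ_i, φ_j> and b_i = <f, φ_i>, with φ_0 = 1, φ_1 = x, φ_2 = x^2.
G =
  [2, 0, 2/3]
  [0, 2/3, 0]
  [2/3, 0, 2/5],
b = (-4/3, 8/15, -4/15).
Solving gives a_0 = -1, a_1 = 4/5, a_2 = 1, so
  g(x) = x^2 + 4*x/5 - 1.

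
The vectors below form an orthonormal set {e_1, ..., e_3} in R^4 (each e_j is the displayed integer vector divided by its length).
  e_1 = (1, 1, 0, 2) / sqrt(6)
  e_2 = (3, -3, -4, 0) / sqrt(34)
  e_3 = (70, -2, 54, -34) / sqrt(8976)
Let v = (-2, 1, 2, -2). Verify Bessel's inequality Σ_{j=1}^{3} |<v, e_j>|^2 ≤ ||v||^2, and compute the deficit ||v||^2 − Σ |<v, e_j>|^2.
Σ |<v, e_j>|^2 = 563/44; ||v||^2 = 13; deficit = 9/44

Write each e_j = u_j / sqrt(<u_j, u_j>) where u_j is the displayed integer vector. Then <v, e_j> = <v, u_j> / sqrt(<u_j, u_j>), so |<v, e_j>|^2 = <v, u_j>^2 / <u_j, u_j>.
Coefficients: <v, e_1> = -5/sqrt(6), <v, e_2> = -17/sqrt(34), <v, e_3> = 34/sqrt(8976).
Square and sum: Σ |<v, e_j>|^2 = 563/44.
Compute ||v||^2 = v·v = 13.
Deficit = 13 − 563/44 = 9/44 ≥ 0, confirming Bessel's inequality. (The deficit equals ||v − Σ <v,e_j> e_j||^2, the squared distance from v to span{e_j}.)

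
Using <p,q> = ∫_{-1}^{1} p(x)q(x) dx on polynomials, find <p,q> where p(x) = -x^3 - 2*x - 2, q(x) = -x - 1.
<p,q> = 86/15

Expand the product: p(x)·q(x) = x^4 + x^3 + 2*x^2 + 4*x + 2.
∫_{-1}^{1} of each monomial x^k gives [2/(k+1) if k even, 0 if k odd]. Integrating term-by-term (or equivalently evaluating the antiderivative F(x) = x^5/5 + x^4/4 + 2*x^3/3 + 2*x^2 + 2*x at the endpoints):
  F(1) − F(−1) = 307/60 − (-37/60) = 86/15.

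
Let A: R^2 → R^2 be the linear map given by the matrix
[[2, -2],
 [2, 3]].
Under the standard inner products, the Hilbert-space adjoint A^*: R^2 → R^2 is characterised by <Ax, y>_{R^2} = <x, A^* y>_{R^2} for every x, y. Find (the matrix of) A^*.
A^* = A^T =
[[2, 2],
 [-2, 3]]

For real matrices with standard dot products, the defining identity <Ax, y> = <x, A^* y> gives (Ax)^T y = x^T (A^*) y, i.e. x^T A^T y = x^T (A^*) y. Since this holds for all x, y, we must have A^* = A^T. Therefore
A^* =
[[2, 2],
 [-2, 3]].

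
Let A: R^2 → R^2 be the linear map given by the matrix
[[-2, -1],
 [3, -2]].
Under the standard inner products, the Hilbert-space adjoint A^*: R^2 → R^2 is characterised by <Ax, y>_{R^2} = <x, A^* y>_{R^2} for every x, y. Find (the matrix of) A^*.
A^* = A^T =
[[-2, 3],
 [-1, -2]]

For real matrices with standard dot products, the defining identity <Ax, y> = <x, A^* y> gives (Ax)^T y = x^T (A^*) y, i.e. x^T A^T y = x^T (A^*) y. Since this holds for all x, y, we must have A^* = A^T. Therefore
A^* =
[[-2, 3],
 [-1, -2]].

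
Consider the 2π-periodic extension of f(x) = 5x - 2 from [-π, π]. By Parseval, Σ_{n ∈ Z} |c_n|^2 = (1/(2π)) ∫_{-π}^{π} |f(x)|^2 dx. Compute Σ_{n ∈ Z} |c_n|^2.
Σ |c_n|^2 = 25π^2/3 + 4

Expand and integrate term by term over [-π, π]:
  ∫ (5x)^2 dx = 25·(2π^3/3); ∫ 2·5·(-2)·x dx = 0 (odd integrand); ∫ (-2)^2 dx = 4·2π.
So (1/(2π)) ∫_{-π}^{π} (5x - 2)^2 dx = 25π^2/3 + 4 = 25π^2/3 + 4.
Parseval ⇒ Σ |c_n|^2 = 25π^2/3 + 4.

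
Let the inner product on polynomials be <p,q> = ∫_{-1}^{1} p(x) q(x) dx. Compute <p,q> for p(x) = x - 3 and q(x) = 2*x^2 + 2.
<p,q> = -16

Expand the product: p(x)·q(x) = 2*x^3 - 6*x^2 + 2*x - 6.
∫_{-1}^{1} of each monomial x^k gives [2/(k+1) if k even, 0 if k odd]. Integrating term-by-term (or equivalently evaluating the antiderivative F(x) = x^4/2 - 2*x^3 + x^2 - 6*x at the endpoints):
  F(1) − F(−1) = -13/2 − (19/2) = -16.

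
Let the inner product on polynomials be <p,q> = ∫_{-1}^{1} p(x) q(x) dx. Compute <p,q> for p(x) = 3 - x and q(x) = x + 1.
<p,q> = 16/3

Expand the product: p(x)·q(x) = -x^2 + 2*x + 3.
∫_{-1}^{1} of each monomial x^k gives [2/(k+1) if k even, 0 if k odd]. Integrating term-by-term (or equivalently evaluating the antiderivative F(x) = -x^3/3 + x^2 + 3*x at the endpoints):
  F(1) − F(−1) = 11/3 − (-5/3) = 16/3.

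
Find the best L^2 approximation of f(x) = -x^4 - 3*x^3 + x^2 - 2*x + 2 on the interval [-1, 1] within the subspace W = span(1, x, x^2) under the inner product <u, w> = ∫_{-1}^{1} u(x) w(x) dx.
g(x) = x^2/7 - 19*x/5 + 73/35

The best approximation g ∈ W is the orthogonal projection of f onto W. Writing g = a_0 + a_1 x + a_2 x^2, the coefficients solve the normal equations G · a = b where
  G_{ij} = <φ_i, φ_j> and b_i = <f, φ_i>, with φ_0 = 1, φ_1 = x, φ_2 = x^2.
G =
  [2, 0, 2/3]
  [0, 2/3, 0]
  [2/3, 0, 2/5],
b = (64/15, -38/15, 152/105).
Solving gives a_0 = 73/35, a_1 = -19/5, a_2 = 1/7, so
  g(x) = x^2/7 - 19*x/5 + 73/35.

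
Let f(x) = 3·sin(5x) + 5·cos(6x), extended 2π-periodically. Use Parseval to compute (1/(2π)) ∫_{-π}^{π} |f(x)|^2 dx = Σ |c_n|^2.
Σ |c_n|^2 = 17

Expand |f|^2 and use orthogonality of {sin(nx), cos(mx)} on [-π, π]:
  ∫_{-π}^{π} sin(nx)^2 dx = π, ∫ cos(mx)^2 dx = π, and cross terms integrate to 0.
So ∫_{-π}^{π} f(x)^2 dx = 3^2 · π + 5^2 · π = (9 + 25)π.
Divide by 2π: (9 + 25)/2 = 17.
By Parseval, this equals Σ |c_n|^2.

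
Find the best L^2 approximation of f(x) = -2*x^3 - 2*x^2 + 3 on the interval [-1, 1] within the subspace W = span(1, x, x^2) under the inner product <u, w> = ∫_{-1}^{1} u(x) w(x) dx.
g(x) = -2*x^2 - 6*x/5 + 3

The best approximation g ∈ W is the orthogonal projection of f onto W. Writing g = a_0 + a_1 x + a_2 x^2, the coefficients solve the normal equations G · a = b where
  G_{ij} = <φ_i, φ_j> and b_i = <f, φ_i>, with φ_0 = 1, φ_1 = x, φ_2 = x^2.
G =
  [2, 0, 2/3]
  [0, 2/3, 0]
  [2/3, 0, 2/5],
b = (14/3, -4/5, 6/5).
Solving gives a_0 = 3, a_1 = -6/5, a_2 = -2, so
  g(x) = -2*x^2 - 6*x/5 + 3.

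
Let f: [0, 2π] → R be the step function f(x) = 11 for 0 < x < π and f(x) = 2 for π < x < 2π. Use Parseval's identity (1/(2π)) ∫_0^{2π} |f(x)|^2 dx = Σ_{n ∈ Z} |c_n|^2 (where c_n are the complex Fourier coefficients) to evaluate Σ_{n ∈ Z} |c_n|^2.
Σ |c_n|^2 = 125/2

Parseval equates the L^2 energy of f (normalised by 1/(2π)) with the ℓ^2 sum of its Fourier coefficients: (1/(2π)) ∫_0^{2π} |f|^2 = Σ |c_n|^2.
Compute the left side: (1/(2π)) [∫_0^π 11^2 dx + ∫_π^{2π} 2^2 dx] = (1/(2π)) · (121π + 4π) = (121 + 4)/2 = 125/2.
So Σ_{n ∈ Z} |c_n|^2 = 125/2.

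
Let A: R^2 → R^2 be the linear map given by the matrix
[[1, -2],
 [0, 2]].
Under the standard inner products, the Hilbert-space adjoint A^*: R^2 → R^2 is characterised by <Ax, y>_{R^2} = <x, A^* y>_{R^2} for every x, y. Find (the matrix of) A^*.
A^* = A^T =
[[1, 0],
 [-2, 2]]

For real matrices with standard dot products, the defining identity <Ax, y> = <x, A^* y> gives (Ax)^T y = x^T (A^*) y, i.e. x^T A^T y = x^T (A^*) y. Since this holds for all x, y, we must have A^* = A^T. Therefore
A^* =
[[1, 0],
 [-2, 2]].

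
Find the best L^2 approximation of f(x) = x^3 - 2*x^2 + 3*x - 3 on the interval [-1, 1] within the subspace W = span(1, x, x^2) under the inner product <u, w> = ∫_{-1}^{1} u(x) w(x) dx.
g(x) = -2*x^2 + 18*x/5 - 3

The best approximation g ∈ W is the orthogonal projection of f onto W. Writing g = a_0 + a_1 x + a_2 x^2, the coefficients solve the normal equations G · a = b where
  G_{ij} = <φ_i, φ_j> and b_i = <f, φ_i>, with φ_0 = 1, φ_1 = x, φ_2 = x^2.
G =
  [2, 0, 2/3]
  [0, 2/3, 0]
  [2/3, 0, 2/5],
b = (-22/3, 12/5, -14/5).
Solving gives a_0 = -3, a_1 = 18/5, a_2 = -2, so
  g(x) = -2*x^2 + 18*x/5 - 3.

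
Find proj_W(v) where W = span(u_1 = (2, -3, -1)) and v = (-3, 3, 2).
proj_W(v) = (-17/7, 51/14, 17/14)

Set up U = [u_1 | ... | u_1] ∈ R^(3×1). The projector onto W = col(U) is P = U (U^T U)^(-1) U^T.
Compute U^T U =
  [14],
and U^T v = (-17).
Solve U^T U · c = U^T v for the coefficients: c = (-17/14). The projection is proj_W(v) = U c.
Check: (v - proj_W(v)) · u_1 = 0  (should be 0).
Result: proj_W(v) = (-17/7, 51/14, 17/14).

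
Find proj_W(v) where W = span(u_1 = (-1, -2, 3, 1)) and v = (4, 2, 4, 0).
proj_W(v) = (-4/15, -8/15, 4/5, 4/15)

Set up U = [u_1 | ... | u_1] ∈ R^(4×1). The projector onto W = col(U) is P = U (U^T U)^(-1) U^T.
Compute U^T U =
  [15],
and U^T v = (4).
Solve U^T U · c = U^T v for the coefficients: c = (4/15). The projection is proj_W(v) = U c.
Check: (v - proj_W(v)) · u_1 = 0  (should be 0).
Result: proj_W(v) = (-4/15, -8/15, 4/5, 4/15).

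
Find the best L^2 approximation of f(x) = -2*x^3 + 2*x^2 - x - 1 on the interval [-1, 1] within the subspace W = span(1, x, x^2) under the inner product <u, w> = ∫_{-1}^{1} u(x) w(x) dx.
g(x) = 2*x^2 - 11*x/5 - 1

The best approximation g ∈ W is the orthogonal projection of f onto W. Writing g = a_0 + a_1 x + a_2 x^2, the coefficients solve the normal equations G · a = b where
  G_{ij} = <φ_i, φ_j> and b_i = <f, φ_i>, with φ_0 = 1, φ_1 = x, φ_2 = x^2.
G =
  [2, 0, 2/3]
  [0, 2/3, 0]
  [2/3, 0, 2/5],
b = (-2/3, -22/15, 2/15).
Solving gives a_0 = -1, a_1 = -11/5, a_2 = 2, so
  g(x) = 2*x^2 - 11*x/5 - 1.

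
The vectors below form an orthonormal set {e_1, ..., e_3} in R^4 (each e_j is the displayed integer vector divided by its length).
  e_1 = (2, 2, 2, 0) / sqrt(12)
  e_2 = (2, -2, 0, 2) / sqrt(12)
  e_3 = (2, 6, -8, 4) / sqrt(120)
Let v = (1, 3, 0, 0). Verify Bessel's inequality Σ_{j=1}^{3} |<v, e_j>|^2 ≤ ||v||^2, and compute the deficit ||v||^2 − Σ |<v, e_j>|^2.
Σ |<v, e_j>|^2 = 10; ||v||^2 = 10; deficit = 0

Write each e_j = u_j / sqrt(<u_j, u_j>) where u_j is the displayed integer vector. Then <v, e_j> = <v, u_j> / sqrt(<u_j, u_j>), so |<v, e_j>|^2 = <v, u_j>^2 / <u_j, u_j>.
Coefficients: <v, e_1> = 8/sqrt(12), <v, e_2> = -4/sqrt(12), <v, e_3> = 20/sqrt(120).
Square and sum: Σ |<v, e_j>|^2 = 10.
Compute ||v||^2 = v·v = 10.
Deficit = 10 − 10 = 0 ≥ 0, confirming Bessel's inequality. (The deficit equals ||v − Σ <v,e_j> e_j||^2, the squared distance from v to span{e_j}.)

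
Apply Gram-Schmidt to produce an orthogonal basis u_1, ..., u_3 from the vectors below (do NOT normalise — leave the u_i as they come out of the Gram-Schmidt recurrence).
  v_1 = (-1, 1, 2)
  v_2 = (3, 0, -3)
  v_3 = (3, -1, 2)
Orthogonal basis:
  u_1 = (-1, 1, 2)
  u_2 = (3/2, 3/2, 0)
  u_3 = (2, -2, 2)

Apply the Gram-Schmidt recurrence
  u_1 = v_1
  u_i = v_i − Σ_{j<i} ((v_i · u_j) / (u_j · u_j)) · u_j.

Step by step this gives:
  u_1 = (-1, 1, 2)
  u_2 = (3/2, 3/2, 0)
  u_3 = (2, -2, 2)

Orthogonality check:
  u_2 · u_1 = 0 (should be 0)
  u_3 · u_1 = 0 (should be 0)
  u_3 · u_2 = 0 (should be 0)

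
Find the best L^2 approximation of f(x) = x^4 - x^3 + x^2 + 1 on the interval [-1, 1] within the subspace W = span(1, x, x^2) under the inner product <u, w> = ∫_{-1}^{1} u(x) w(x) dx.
g(x) = 13*x^2/7 - 3*x/5 + 32/35

The best approximation g ∈ W is the orthogonal projection of f onto W. Writing g = a_0 + a_1 x + a_2 x^2, the coefficients solve the normal equations G · a = b where
  G_{ij} = <φ_i, φ_j> and b_i = <f, φ_i>, with φ_0 = 1, φ_1 = x, φ_2 = x^2.
G =
  [2, 0, 2/3]
  [0, 2/3, 0]
  [2/3, 0, 2/5],
b = (46/15, -2/5, 142/105).
Solving gives a_0 = 32/35, a_1 = -3/5, a_2 = 13/7, so
  g(x) = 13*x^2/7 - 3*x/5 + 32/35.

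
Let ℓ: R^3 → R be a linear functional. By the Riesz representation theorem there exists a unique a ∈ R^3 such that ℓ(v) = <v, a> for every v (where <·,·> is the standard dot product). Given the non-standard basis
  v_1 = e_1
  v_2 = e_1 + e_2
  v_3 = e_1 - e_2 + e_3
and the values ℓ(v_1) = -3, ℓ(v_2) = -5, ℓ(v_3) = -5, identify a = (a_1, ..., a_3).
a = (-3, -2, -4)

Write a = (a_1, ..., a_3) in the standard basis. For each basis vector v_i, ℓ(v_i) = <v_i, a> is a linear equation in the a_j's. Collect the n equations into a matrix system V a = ℓ, where row i of V is v_i (expressed in the standard basis). Since V is invertible (lower-triangular with 1s on the diagonal, up to permutation), solve by back-substitution:
  V =
[[1, 0, 0],
 [1, 1, 0],
 [1, -1, 1]]
  V a = (-3, -5, -5)
Solving gives a = (-3, -2, -4).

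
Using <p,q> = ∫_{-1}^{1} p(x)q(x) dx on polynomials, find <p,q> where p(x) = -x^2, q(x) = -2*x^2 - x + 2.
<p,q> = -8/15

Expand the product: p(x)·q(x) = 2*x^4 + x^3 - 2*x^2.
∫_{-1}^{1} of each monomial x^k gives [2/(k+1) if k even, 0 if k odd]. Integrating term-by-term (or equivalently evaluating the antiderivative F(x) = 2*x^5/5 + x^4/4 - 2*x^3/3 at the endpoints):
  F(1) − F(−1) = -1/60 − (31/60) = -8/15.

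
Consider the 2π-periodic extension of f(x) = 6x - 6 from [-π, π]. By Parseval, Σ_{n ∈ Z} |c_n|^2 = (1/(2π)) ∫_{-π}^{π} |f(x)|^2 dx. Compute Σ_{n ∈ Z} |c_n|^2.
Σ |c_n|^2 = 12π^2 + 36

Expand and integrate term by term over [-π, π]:
  ∫ (6x)^2 dx = 36·(2π^3/3); ∫ 2·6·(-6)·x dx = 0 (odd integrand); ∫ (-6)^2 dx = 36·2π.
So (1/(2π)) ∫_{-π}^{π} (6x - 6)^2 dx = 36π^2/3 + 36 = 12π^2 + 36.
Parseval ⇒ Σ |c_n|^2 = 12π^2 + 36.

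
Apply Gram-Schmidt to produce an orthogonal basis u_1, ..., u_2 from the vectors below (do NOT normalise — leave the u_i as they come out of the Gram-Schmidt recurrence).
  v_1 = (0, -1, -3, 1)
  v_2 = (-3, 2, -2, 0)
Orthogonal basis:
  u_1 = (0, -1, -3, 1)
  u_2 = (-3, 26/11, -10/11, -4/11)

Apply the Gram-Schmidt recurrence
  u_1 = v_1
  u_i = v_i − Σ_{j<i} ((v_i · u_j) / (u_j · u_j)) · u_j.

Step by step this gives:
  u_1 = (0, -1, -3, 1)
  u_2 = (-3, 26/11, -10/11, -4/11)

Orthogonality check:
  u_2 · u_1 = 0 (should be 0)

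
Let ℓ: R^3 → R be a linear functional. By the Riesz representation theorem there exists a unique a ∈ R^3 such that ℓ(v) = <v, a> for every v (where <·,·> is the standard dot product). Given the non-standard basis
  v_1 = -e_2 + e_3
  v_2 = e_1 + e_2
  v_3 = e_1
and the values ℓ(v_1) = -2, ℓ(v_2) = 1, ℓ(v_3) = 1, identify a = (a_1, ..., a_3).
a = (1, 0, -2)

Write a = (a_1, ..., a_3) in the standard basis. For each basis vector v_i, ℓ(v_i) = <v_i, a> is a linear equation in the a_j's. Collect the n equations into a matrix system V a = ℓ, where row i of V is v_i (expressed in the standard basis). Since V is invertible (lower-triangular with 1s on the diagonal, up to permutation), solve by back-substitution:
  V =
[[0, -1, 1],
 [1, 1, 0],
 [1, 0, 0]]
  V a = (-2, 1, 1)
Solving gives a = (1, 0, -2).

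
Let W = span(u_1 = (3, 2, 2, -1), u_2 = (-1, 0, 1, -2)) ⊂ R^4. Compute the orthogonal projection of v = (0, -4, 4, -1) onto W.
proj_W(v) = (-1, 0, 1, -2)

Set up U = [u_1 | ... | u_2] ∈ R^(4×2). The projector onto W = col(U) is P = U (U^T U)^(-1) U^T.
Compute U^T U =
  [18, 1]
  [1, 6],
and U^T v = (1, 6).
Solve U^T U · c = U^T v for the coefficients: c = (0, 1). The projection is proj_W(v) = U c.
Check: (v - proj_W(v)) · u_1 = 0  (should be 0).
Check: (v - proj_W(v)) · u_2 = 0  (should be 0).
Result: proj_W(v) = (-1, 0, 1, -2).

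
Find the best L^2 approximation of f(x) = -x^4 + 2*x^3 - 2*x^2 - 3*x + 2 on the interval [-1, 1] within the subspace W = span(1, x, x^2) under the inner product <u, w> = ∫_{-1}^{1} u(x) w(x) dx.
g(x) = -20*x^2/7 - 9*x/5 + 73/35

The best approximation g ∈ W is the orthogonal projection of f onto W. Writing g = a_0 + a_1 x + a_2 x^2, the coefficients solve the normal equations G · a = b where
  G_{ij} = <φ_i, φ_j> and b_i = <f, φ_i>, with φ_0 = 1, φ_1 = x, φ_2 = x^2.
G =
  [2, 0, 2/3]
  [0, 2/3, 0]
  [2/3, 0, 2/5],
b = (34/15, -6/5, 26/105).
Solving gives a_0 = 73/35, a_1 = -9/5, a_2 = -20/7, so
  g(x) = -20*x^2/7 - 9*x/5 + 73/35.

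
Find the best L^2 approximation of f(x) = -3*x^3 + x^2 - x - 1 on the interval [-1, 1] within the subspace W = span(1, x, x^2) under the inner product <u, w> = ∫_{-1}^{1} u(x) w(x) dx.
g(x) = x^2 - 14*x/5 - 1

The best approximation g ∈ W is the orthogonal projection of f onto W. Writing g = a_0 + a_1 x + a_2 x^2, the coefficients solve the normal equations G · a = b where
  G_{ij} = <φ_i, φ_j> and b_i = <f, φ_i>, with φ_0 = 1, φ_1 = x, φ_2 = x^2.
G =
  [2, 0, 2/3]
  [0, 2/3, 0]
  [2/3, 0, 2/5],
b = (-4/3, -28/15, -4/15).
Solving gives a_0 = -1, a_1 = -14/5, a_2 = 1, so
  g(x) = x^2 - 14*x/5 - 1.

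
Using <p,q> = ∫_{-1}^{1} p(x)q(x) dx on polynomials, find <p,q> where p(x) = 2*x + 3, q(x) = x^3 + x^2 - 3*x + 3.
<p,q> = 84/5

Expand the product: p(x)·q(x) = 2*x^4 + 5*x^3 - 3*x^2 - 3*x + 9.
∫_{-1}^{1} of each monomial x^k gives [2/(k+1) if k even, 0 if k odd]. Integrating term-by-term (or equivalently evaluating the antiderivative F(x) = 2*x^5/5 + 5*x^4/4 - x^3 - 3*x^2/2 + 9*x at the endpoints):
  F(1) − F(−1) = 163/20 − (-173/20) = 84/5.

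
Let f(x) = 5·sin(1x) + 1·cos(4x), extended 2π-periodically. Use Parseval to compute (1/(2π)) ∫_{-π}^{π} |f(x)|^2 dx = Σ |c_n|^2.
Σ |c_n|^2 = 13

Expand |f|^2 and use orthogonality of {sin(nx), cos(mx)} on [-π, π]:
  ∫_{-π}^{π} sin(nx)^2 dx = π, ∫ cos(mx)^2 dx = π, and cross terms integrate to 0.
So ∫_{-π}^{π} f(x)^2 dx = 5^2 · π + 1^2 · π = (25 + 1)π.
Divide by 2π: (25 + 1)/2 = 13.
By Parseval, this equals Σ |c_n|^2.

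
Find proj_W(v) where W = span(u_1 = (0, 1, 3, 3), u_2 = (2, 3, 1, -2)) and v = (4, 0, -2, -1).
proj_W(v) = (8/9, 49/57, -167/171, -395/171)

Set up U = [u_1 | ... | u_2] ∈ R^(4×2). The projector onto W = col(U) is P = U (U^T U)^(-1) U^T.
Compute U^T U =
  [19, 0]
  [0, 18],
and U^T v = (-9, 8).
Solve U^T U · c = U^T v for the coefficients: c = (-9/19, 4/9). The projection is proj_W(v) = U c.
Check: (v - proj_W(v)) · u_1 = 0  (should be 0).
Check: (v - proj_W(v)) · u_2 = 0  (should be 0).
Result: proj_W(v) = (8/9, 49/57, -167/171, -395/171).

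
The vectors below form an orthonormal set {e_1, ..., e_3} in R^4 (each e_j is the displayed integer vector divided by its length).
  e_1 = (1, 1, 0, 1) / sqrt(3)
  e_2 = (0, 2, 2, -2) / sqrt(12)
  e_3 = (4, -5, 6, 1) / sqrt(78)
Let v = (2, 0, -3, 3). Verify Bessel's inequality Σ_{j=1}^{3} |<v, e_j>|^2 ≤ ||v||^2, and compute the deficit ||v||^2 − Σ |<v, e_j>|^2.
Σ |<v, e_j>|^2 = 545/26; ||v||^2 = 22; deficit = 27/26

Write each e_j = u_j / sqrt(<u_j, u_j>) where u_j is the displayed integer vector. Then <v, e_j> = <v, u_j> / sqrt(<u_j, u_j>), so |<v, e_j>|^2 = <v, u_j>^2 / <u_j, u_j>.
Coefficients: <v, e_1> = 5/sqrt(3), <v, e_2> = -12/sqrt(12), <v, e_3> = -7/sqrt(78).
Square and sum: Σ |<v, e_j>|^2 = 545/26.
Compute ||v||^2 = v·v = 22.
Deficit = 22 − 545/26 = 27/26 ≥ 0, confirming Bessel's inequality. (The deficit equals ||v − Σ <v,e_j> e_j||^2, the squared distance from v to span{e_j}.)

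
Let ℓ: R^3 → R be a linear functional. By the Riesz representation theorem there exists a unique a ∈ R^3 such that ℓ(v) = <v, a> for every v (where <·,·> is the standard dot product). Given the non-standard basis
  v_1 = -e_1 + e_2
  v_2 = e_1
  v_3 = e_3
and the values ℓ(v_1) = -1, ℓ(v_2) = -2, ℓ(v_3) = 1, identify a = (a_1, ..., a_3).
a = (-2, -3, 1)

Write a = (a_1, ..., a_3) in the standard basis. For each basis vector v_i, ℓ(v_i) = <v_i, a> is a linear equation in the a_j's. Collect the n equations into a matrix system V a = ℓ, where row i of V is v_i (expressed in the standard basis). Since V is invertible (lower-triangular with 1s on the diagonal, up to permutation), solve by back-substitution:
  V =
[[-1, 1, 0],
 [1, 0, 0],
 [0, 0, 1]]
  V a = (-1, -2, 1)
Solving gives a = (-2, -3, 1).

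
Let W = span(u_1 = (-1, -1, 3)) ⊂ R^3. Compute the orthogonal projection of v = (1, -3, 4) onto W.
proj_W(v) = (-14/11, -14/11, 42/11)

Set up U = [u_1 | ... | u_1] ∈ R^(3×1). The projector onto W = col(U) is P = U (U^T U)^(-1) U^T.
Compute U^T U =
  [11],
and U^T v = (14).
Solve U^T U · c = U^T v for the coefficients: c = (14/11). The projection is proj_W(v) = U c.
Check: (v - proj_W(v)) · u_1 = 0  (should be 0).
Result: proj_W(v) = (-14/11, -14/11, 42/11).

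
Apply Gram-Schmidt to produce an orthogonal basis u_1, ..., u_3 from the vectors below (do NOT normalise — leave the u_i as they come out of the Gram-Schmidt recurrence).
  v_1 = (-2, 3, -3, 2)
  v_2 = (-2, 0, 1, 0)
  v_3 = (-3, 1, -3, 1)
Orthogonal basis:
  u_1 = (-2, 3, -3, 2)
  u_2 = (-25/13, -3/26, 29/26, -1/13)
  u_3 = (-77/129, -54/43, -154/129, -65/129)

Apply the Gram-Schmidt recurrence
  u_1 = v_1
  u_i = v_i − Σ_{j<i} ((v_i · u_j) / (u_j · u_j)) · u_j.

Step by step this gives:
  u_1 = (-2, 3, -3, 2)
  u_2 = (-25/13, -3/26, 29/26, -1/13)
  u_3 = (-77/129, -54/43, -154/129, -65/129)

Orthogonality check:
  u_2 · u_1 = 0 (should be 0)
  u_3 · u_1 = 0 (should be 0)
  u_3 · u_2 = 0 (should be 0)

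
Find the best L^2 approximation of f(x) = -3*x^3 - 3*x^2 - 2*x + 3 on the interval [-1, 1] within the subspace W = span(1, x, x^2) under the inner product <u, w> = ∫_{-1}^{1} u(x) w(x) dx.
g(x) = -3*x^2 - 19*x/5 + 3

The best approximation g ∈ W is the orthogonal projection of f onto W. Writing g = a_0 + a_1 x + a_2 x^2, the coefficients solve the normal equations G · a = b where
  G_{ij} = <φ_i, φ_j> and b_i = <f, φ_i>, with φ_0 = 1, φ_1 = x, φ_2 = x^2.
G =
  [2, 0, 2/3]
  [0, 2/3, 0]
  [2/3, 0, 2/5],
b = (4, -38/15, 4/5).
Solving gives a_0 = 3, a_1 = -19/5, a_2 = -3, so
  g(x) = -3*x^2 - 19*x/5 + 3.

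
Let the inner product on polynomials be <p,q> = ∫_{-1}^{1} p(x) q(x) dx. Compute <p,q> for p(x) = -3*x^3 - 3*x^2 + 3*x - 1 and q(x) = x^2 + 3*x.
<p,q> = 8/15

Expand the product: p(x)·q(x) = -3*x^5 - 12*x^4 - 6*x^3 + 8*x^2 - 3*x.
∫_{-1}^{1} of each monomial x^k gives [2/(k+1) if k even, 0 if k odd]. Integrating term-by-term (or equivalently evaluating the antiderivative F(x) = -x^6/2 - 12*x^5/5 - 3*x^4/2 + 8*x^3/3 - 3*x^2/2 at the endpoints):
  F(1) − F(−1) = -97/30 − (-113/30) = 8/15.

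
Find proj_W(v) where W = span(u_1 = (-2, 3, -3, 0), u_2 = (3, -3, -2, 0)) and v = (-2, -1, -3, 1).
proj_W(v) = (-2/31, 21/31, -81/31, 0)

Set up U = [u_1 | ... | u_2] ∈ R^(4×2). The projector onto W = col(U) is P = U (U^T U)^(-1) U^T.
Compute U^T U =
  [22, -9]
  [-9, 22],
and U^T v = (10, 3).
Solve U^T U · c = U^T v for the coefficients: c = (19/31, 12/31). The projection is proj_W(v) = U c.
Check: (v - proj_W(v)) · u_1 = 0  (should be 0).
Check: (v - proj_W(v)) · u_2 = 0  (should be 0).
Result: proj_W(v) = (-2/31, 21/31, -81/31, 0).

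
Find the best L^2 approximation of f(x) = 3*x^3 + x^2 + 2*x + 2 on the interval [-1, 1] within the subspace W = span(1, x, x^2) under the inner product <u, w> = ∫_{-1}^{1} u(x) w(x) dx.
g(x) = x^2 + 19*x/5 + 2

The best approximation g ∈ W is the orthogonal projection of f onto W. Writing g = a_0 + a_1 x + a_2 x^2, the coefficients solve the normal equations G · a = b where
  G_{ij} = <φ_i, φ_j> and b_i = <f, φ_i>, with φ_0 = 1, φ_1 = x, φ_2 = x^2.
G =
  [2, 0, 2/3]
  [0, 2/3, 0]
  [2/3, 0, 2/5],
b = (14/3, 38/15, 26/15).
Solving gives a_0 = 2, a_1 = 19/5, a_2 = 1, so
  g(x) = x^2 + 19*x/5 + 2.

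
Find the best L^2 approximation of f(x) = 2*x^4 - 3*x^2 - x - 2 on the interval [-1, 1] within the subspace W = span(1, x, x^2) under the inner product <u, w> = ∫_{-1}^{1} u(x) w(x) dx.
g(x) = -9*x^2/7 - x - 76/35

The best approximation g ∈ W is the orthogonal projection of f onto W. Writing g = a_0 + a_1 x + a_2 x^2, the coefficients solve the normal equations G · a = b where
  G_{ij} = <φ_i, φ_j> and b_i = <f, φ_i>, with φ_0 = 1, φ_1 = x, φ_2 = x^2.
G =
  [2, 0, 2/3]
  [0, 2/3, 0]
  [2/3, 0, 2/5],
b = (-26/5, -2/3, -206/105).
Solving gives a_0 = -76/35, a_1 = -1, a_2 = -9/7, so
  g(x) = -9*x^2/7 - x - 76/35.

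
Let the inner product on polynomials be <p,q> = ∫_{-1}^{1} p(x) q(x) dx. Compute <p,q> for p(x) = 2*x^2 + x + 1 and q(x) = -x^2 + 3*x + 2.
<p,q> = 36/5

Expand the product: p(x)·q(x) = -2*x^4 + 5*x^3 + 6*x^2 + 5*x + 2.
∫_{-1}^{1} of each monomial x^k gives [2/(k+1) if k even, 0 if k odd]. Integrating term-by-term (or equivalently evaluating the antiderivative F(x) = -2*x^5/5 + 5*x^4/4 + 2*x^3 + 5*x^2/2 + 2*x at the endpoints):
  F(1) − F(−1) = 147/20 − (3/20) = 36/5.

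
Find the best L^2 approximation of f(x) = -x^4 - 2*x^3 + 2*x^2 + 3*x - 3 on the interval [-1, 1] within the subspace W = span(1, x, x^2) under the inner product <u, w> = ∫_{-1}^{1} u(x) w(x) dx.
g(x) = 8*x^2/7 + 9*x/5 - 102/35

The best approximation g ∈ W is the orthogonal projection of f onto W. Writing g = a_0 + a_1 x + a_2 x^2, the coefficients solve the normal equations G · a = b where
  G_{ij} = <φ_i, φ_j> and b_i = <f, φ_i>, with φ_0 = 1, φ_1 = x, φ_2 = x^2.
G =
  [2, 0, 2/3]
  [0, 2/3, 0]
  [2/3, 0, 2/5],
b = (-76/15, 6/5, -52/35).
Solving gives a_0 = -102/35, a_1 = 9/5, a_2 = 8/7, so
  g(x) = 8*x^2/7 + 9*x/5 - 102/35.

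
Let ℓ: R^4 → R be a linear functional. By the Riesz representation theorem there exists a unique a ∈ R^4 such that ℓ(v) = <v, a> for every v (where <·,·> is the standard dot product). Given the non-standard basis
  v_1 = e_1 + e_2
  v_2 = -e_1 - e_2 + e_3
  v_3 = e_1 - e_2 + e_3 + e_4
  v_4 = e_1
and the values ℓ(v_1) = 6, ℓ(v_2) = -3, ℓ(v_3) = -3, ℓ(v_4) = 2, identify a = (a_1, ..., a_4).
a = (2, 4, 3, -4)

Write a = (a_1, ..., a_4) in the standard basis. For each basis vector v_i, ℓ(v_i) = <v_i, a> is a linear equation in the a_j's. Collect the n equations into a matrix system V a = ℓ, where row i of V is v_i (expressed in the standard basis). Since V is invertible (lower-triangular with 1s on the diagonal, up to permutation), solve by back-substitution:
  V =
[[1, 1, 0, 0],
 [-1, -1, 1, 0],
 [1, -1, 1, 1],
 [1, 0, 0, 0]]
  V a = (6, -3, -3, 2)
Solving gives a = (2, 4, 3, -4).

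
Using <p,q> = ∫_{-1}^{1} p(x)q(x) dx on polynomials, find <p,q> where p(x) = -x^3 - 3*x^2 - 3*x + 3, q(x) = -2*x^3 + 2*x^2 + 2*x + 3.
<p,q> = 412/35

Expand the product: p(x)·q(x) = 2*x^6 + 4*x^5 - 2*x^4 - 21*x^3 - 9*x^2 - 3*x + 9.
∫_{-1}^{1} of each monomial x^k gives [2/(k+1) if k even, 0 if k odd]. Integrating term-by-term (or equivalently evaluating the antiderivative F(x) = 2*x^7/7 + 2*x^6/3 - 2*x^5/5 - 21*x^4/4 - 3*x^3 - 3*x^2/2 + 9*x at the endpoints):
  F(1) − F(−1) = -83/420 − (-5027/420) = 412/35.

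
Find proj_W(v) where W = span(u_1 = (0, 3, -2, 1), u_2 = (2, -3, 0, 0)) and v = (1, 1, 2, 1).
proj_W(v) = (-28/101, 15/101, 18/101, -9/101)

Set up U = [u_1 | ... | u_2] ∈ R^(4×2). The projector onto W = col(U) is P = U (U^T U)^(-1) U^T.
Compute U^T U =
  [14, -9]
  [-9, 13],
and U^T v = (0, -1).
Solve U^T U · c = U^T v for the coefficients: c = (-9/101, -14/101). The projection is proj_W(v) = U c.
Check: (v - proj_W(v)) · u_1 = 0  (should be 0).
Check: (v - proj_W(v)) · u_2 = 0  (should be 0).
Result: proj_W(v) = (-28/101, 15/101, 18/101, -9/101).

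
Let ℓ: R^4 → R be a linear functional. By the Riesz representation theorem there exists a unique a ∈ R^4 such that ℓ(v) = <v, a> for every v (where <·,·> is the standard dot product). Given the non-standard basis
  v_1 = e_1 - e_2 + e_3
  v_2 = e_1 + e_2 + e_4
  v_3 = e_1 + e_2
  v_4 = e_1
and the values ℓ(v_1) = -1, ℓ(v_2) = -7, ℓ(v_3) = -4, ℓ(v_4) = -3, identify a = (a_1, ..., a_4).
a = (-3, -1, 1, -3)

Write a = (a_1, ..., a_4) in the standard basis. For each basis vector v_i, ℓ(v_i) = <v_i, a> is a linear equation in the a_j's. Collect the n equations into a matrix system V a = ℓ, where row i of V is v_i (expressed in the standard basis). Since V is invertible (lower-triangular with 1s on the diagonal, up to permutation), solve by back-substitution:
  V =
[[1, -1, 1, 0],
 [1, 1, 0, 1],
 [1, 1, 0, 0],
 [1, 0, 0, 0]]
  V a = (-1, -7, -4, -3)
Solving gives a = (-3, -1, 1, -3).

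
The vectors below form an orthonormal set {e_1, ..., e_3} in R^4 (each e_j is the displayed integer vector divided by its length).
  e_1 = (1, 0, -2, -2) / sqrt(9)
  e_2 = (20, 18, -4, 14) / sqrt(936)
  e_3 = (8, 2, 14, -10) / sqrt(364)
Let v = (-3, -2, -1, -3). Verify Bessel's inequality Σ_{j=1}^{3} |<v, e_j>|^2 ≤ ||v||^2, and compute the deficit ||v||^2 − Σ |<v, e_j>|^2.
Σ |<v, e_j>|^2 = 313/14; ||v||^2 = 23; deficit = 9/14

Write each e_j = u_j / sqrt(<u_j, u_j>) where u_j is the displayed integer vector. Then <v, e_j> = <v, u_j> / sqrt(<u_j, u_j>), so |<v, e_j>|^2 = <v, u_j>^2 / <u_j, u_j>.
Coefficients: <v, e_1> = 5/sqrt(9), <v, e_2> = -134/sqrt(936), <v, e_3> = -12/sqrt(364).
Square and sum: Σ |<v, e_j>|^2 = 313/14.
Compute ||v||^2 = v·v = 23.
Deficit = 23 − 313/14 = 9/14 ≥ 0, confirming Bessel's inequality. (The deficit equals ||v − Σ <v,e_j> e_j||^2, the squared distance from v to span{e_j}.)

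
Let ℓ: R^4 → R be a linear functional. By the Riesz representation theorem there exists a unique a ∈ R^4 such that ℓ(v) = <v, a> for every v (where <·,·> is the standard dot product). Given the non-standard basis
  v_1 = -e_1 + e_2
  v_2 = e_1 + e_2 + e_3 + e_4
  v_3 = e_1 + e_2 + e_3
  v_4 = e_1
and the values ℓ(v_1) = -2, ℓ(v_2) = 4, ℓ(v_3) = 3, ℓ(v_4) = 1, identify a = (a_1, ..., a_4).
a = (1, -1, 3, 1)

Write a = (a_1, ..., a_4) in the standard basis. For each basis vector v_i, ℓ(v_i) = <v_i, a> is a linear equation in the a_j's. Collect the n equations into a matrix system V a = ℓ, where row i of V is v_i (expressed in the standard basis). Since V is invertible (lower-triangular with 1s on the diagonal, up to permutation), solve by back-substitution:
  V =
[[-1, 1, 0, 0],
 [1, 1, 1, 1],
 [1, 1, 1, 0],
 [1, 0, 0, 0]]
  V a = (-2, 4, 3, 1)
Solving gives a = (1, -1, 3, 1).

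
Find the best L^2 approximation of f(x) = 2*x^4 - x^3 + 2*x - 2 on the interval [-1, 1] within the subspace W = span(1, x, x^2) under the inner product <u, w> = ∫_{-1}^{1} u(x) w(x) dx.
g(x) = 12*x^2/7 + 7*x/5 - 76/35

The best approximation g ∈ W is the orthogonal projection of f onto W. Writing g = a_0 + a_1 x + a_2 x^2, the coefficients solve the normal equations G · a = b where
  G_{ij} = <φ_i, φ_j> and b_i = <f, φ_i>, with φ_0 = 1, φ_1 = x, φ_2 = x^2.
G =
  [2, 0, 2/3]
  [0, 2/3, 0]
  [2/3, 0, 2/5],
b = (-16/5, 14/15, -16/21).
Solving gives a_0 = -76/35, a_1 = 7/5, a_2 = 12/7, so
  g(x) = 12*x^2/7 + 7*x/5 - 76/35.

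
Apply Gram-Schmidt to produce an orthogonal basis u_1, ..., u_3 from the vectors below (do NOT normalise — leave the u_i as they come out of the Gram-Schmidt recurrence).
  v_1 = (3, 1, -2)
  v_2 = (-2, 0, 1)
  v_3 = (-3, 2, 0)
Orthogonal basis:
  u_1 = (3, 1, -2)
  u_2 = (-2/7, 4/7, -1/7)
  u_3 = (-1/6, -1/6, -1/3)

Apply the Gram-Schmidt recurrence
  u_1 = v_1
  u_i = v_i − Σ_{j<i} ((v_i · u_j) / (u_j · u_j)) · u_j.

Step by step this gives:
  u_1 = (3, 1, -2)
  u_2 = (-2/7, 4/7, -1/7)
  u_3 = (-1/6, -1/6, -1/3)

Orthogonality check:
  u_2 · u_1 = 0 (should be 0)
  u_3 · u_1 = 0 (should be 0)
  u_3 · u_2 = 0 (should be 0)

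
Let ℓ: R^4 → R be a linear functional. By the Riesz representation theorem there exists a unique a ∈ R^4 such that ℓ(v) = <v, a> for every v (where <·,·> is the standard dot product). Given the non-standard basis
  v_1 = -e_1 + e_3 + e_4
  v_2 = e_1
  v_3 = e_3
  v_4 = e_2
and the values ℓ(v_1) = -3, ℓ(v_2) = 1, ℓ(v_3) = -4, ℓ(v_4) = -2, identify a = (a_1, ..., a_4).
a = (1, -2, -4, 2)

Write a = (a_1, ..., a_4) in the standard basis. For each basis vector v_i, ℓ(v_i) = <v_i, a> is a linear equation in the a_j's. Collect the n equations into a matrix system V a = ℓ, where row i of V is v_i (expressed in the standard basis). Since V is invertible (lower-triangular with 1s on the diagonal, up to permutation), solve by back-substitution:
  V =
[[-1, 0, 1, 1],
 [1, 0, 0, 0],
 [0, 0, 1, 0],
 [0, 1, 0, 0]]
  V a = (-3, 1, -4, -2)
Solving gives a = (1, -2, -4, 2).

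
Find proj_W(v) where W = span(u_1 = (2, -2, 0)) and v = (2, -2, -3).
proj_W(v) = (2, -2, 0)

Set up U = [u_1 | ... | u_1] ∈ R^(3×1). The projector onto W = col(U) is P = U (U^T U)^(-1) U^T.
Compute U^T U =
  [8],
and U^T v = (8).
Solve U^T U · c = U^T v for the coefficients: c = (1). The projection is proj_W(v) = U c.
Check: (v - proj_W(v)) · u_1 = 0  (should be 0).
Result: proj_W(v) = (2, -2, 0).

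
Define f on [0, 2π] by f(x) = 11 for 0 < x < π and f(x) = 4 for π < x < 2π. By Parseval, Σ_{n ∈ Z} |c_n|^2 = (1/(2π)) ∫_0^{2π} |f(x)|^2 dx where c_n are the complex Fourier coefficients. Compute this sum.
Σ |c_n|^2 = 137/2

Parseval equates the L^2 energy of f (normalised by 1/(2π)) with the ℓ^2 sum of its Fourier coefficients: (1/(2π)) ∫_0^{2π} |f|^2 = Σ |c_n|^2.
Compute the left side: (1/(2π)) [∫_0^π 11^2 dx + ∫_π^{2π} 4^2 dx] = (1/(2π)) · (121π + 16π) = (121 + 16)/2 = 137/2.
So Σ_{n ∈ Z} |c_n|^2 = 137/2.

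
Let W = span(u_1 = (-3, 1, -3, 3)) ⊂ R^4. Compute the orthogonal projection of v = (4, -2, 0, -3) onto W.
proj_W(v) = (69/28, -23/28, 69/28, -69/28)

Set up U = [u_1 | ... | u_1] ∈ R^(4×1). The projector onto W = col(U) is P = U (U^T U)^(-1) U^T.
Compute U^T U =
  [28],
and U^T v = (-23).
Solve U^T U · c = U^T v for the coefficients: c = (-23/28). The projection is proj_W(v) = U c.
Check: (v - proj_W(v)) · u_1 = 0  (should be 0).
Result: proj_W(v) = (69/28, -23/28, 69/28, -69/28).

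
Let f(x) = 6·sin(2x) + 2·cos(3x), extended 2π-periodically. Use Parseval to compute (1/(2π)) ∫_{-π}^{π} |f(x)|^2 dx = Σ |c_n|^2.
Σ |c_n|^2 = 20

Expand |f|^2 and use orthogonality of {sin(nx), cos(mx)} on [-π, π]:
  ∫_{-π}^{π} sin(nx)^2 dx = π, ∫ cos(mx)^2 dx = π, and cross terms integrate to 0.
So ∫_{-π}^{π} f(x)^2 dx = 6^2 · π + 2^2 · π = (36 + 4)π.
Divide by 2π: (36 + 4)/2 = 20.
By Parseval, this equals Σ |c_n|^2.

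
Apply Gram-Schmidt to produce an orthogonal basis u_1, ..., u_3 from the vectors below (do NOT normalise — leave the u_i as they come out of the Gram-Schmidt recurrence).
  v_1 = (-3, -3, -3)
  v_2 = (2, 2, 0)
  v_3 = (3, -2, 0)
Orthogonal basis:
  u_1 = (-3, -3, -3)
  u_2 = (2/3, 2/3, -4/3)
  u_3 = (5/2, -5/2, 0)

Apply the Gram-Schmidt recurrence
  u_1 = v_1
  u_i = v_i − Σ_{j<i} ((v_i · u_j) / (u_j · u_j)) · u_j.

Step by step this gives:
  u_1 = (-3, -3, -3)
  u_2 = (2/3, 2/3, -4/3)
  u_3 = (5/2, -5/2, 0)

Orthogonality check:
  u_2 · u_1 = 0 (should be 0)
  u_3 · u_1 = 0 (should be 0)
  u_3 · u_2 = 0 (should be 0)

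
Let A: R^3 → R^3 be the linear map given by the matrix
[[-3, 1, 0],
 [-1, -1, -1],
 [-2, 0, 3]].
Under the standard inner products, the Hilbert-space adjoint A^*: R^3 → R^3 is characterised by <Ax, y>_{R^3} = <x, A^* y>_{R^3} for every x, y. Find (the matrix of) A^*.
A^* = A^T =
[[-3, -1, -2],
 [1, -1, 0],
 [0, -1, 3]]

For real matrices with standard dot products, the defining identity <Ax, y> = <x, A^* y> gives (Ax)^T y = x^T (A^*) y, i.e. x^T A^T y = x^T (A^*) y. Since this holds for all x, y, we must have A^* = A^T. Therefore
A^* =
[[-3, -1, -2],
 [1, -1, 0],
 [0, -1, 3]].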